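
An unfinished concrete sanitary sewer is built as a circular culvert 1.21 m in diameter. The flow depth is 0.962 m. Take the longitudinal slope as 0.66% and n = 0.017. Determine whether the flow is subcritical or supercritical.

subcritical

For a circular section of diameter D = 1.21 m at depth y = 0.962 m, the central angle is θ = 2 arccos(1 − 2y/D) = 4.404 rad. Then A = (D²/8)(θ − sin θ) = 0.9803 m² and P = Dθ/2 = 2.664 m.
Hydraulic radius R = A/P = 0.9803/2.664 = 0.3679 m.
V = (1/n) R^(2/3) √S = (1/0.017) × 0.3679^(2/3) × √0.0066 = 2.454 m/s. Hydraulic depth D_h = A/T = 0.9803/0.9769 = 1.004 m.
Froude number Fr = V/√(g·D_h) = 2.454/√(9.81×1.004) = 0.782, which is less than 1, so the flow is subcritical.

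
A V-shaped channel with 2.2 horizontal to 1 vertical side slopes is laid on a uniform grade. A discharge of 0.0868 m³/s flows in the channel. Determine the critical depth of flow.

At critical depth, Q² T / (g A³) = 1, i.e. A³/T = Q²/g = 0.0868²/9.81 = 0.000768.
Trying y = 0.23 m: A³/T = 0.001558 — high.
Trying y = 0.168 m: A³/T = 0.0003239 — low.
Trying y = 0.2 m: A³/T = 0.0007744 — ≈ 0.000768.

y_c = 0.2 m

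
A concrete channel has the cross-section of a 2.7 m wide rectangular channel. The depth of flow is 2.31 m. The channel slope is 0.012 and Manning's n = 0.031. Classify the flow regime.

subcritical

Flow area A = b·y = 2.7 × 2.31 = 6.237 m². Wetted perimeter P = b + 2y = 2.7 + 2×2.31 = 7.32 m.
Hydraulic radius R = A/P = 6.237/7.32 = 0.852 m.
V = (1/n) R^(2/3) √S = (1/0.031) × 0.852^(2/3) × √0.012 = 3.176 m/s. Hydraulic depth D_h = A/T = 6.237/2.7 = 2.31 m.
Froude number Fr = V/√(g·D_h) = 3.176/√(9.81×2.31) = 0.667, which is less than 1, so the flow is subcritical.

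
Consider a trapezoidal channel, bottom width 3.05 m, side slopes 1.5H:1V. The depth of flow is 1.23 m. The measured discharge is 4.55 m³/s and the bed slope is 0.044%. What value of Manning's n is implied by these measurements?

With bottom width b = 3.05 m and side slope z = 1.5: A = (b + zy)y = (3.05 + 1.5×1.23)×1.23 = 6.021 m²; P = b + 2y√(1+z²) = 3.05 + 2×1.23×1.803 = 7.485 m.
Hydraulic radius R = A/P = 6.021/7.485 = 0.8044 m.
Rearranging Manning's equation: n = (1/Q) A R^(2/3) S^(1/2) = (1/4.55) × 6.021 × 0.8044^(2/3) × √0.00044 = 0.024.

n = 0.024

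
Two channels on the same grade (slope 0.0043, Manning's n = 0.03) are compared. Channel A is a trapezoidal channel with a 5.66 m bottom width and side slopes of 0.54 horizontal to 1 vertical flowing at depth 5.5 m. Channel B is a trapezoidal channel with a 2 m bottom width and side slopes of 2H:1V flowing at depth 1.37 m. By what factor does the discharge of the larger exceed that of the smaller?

16.1

Channel A: With bottom width b = 5.66 m and side slope z = 0.54: A = (b + zy)y = (5.66 + 0.54×5.5)×5.5 = 47.47 m²; P = b + 2y√(1+z²) = 5.66 + 2×5.5×1.136 = 18.16 m. Hydraulic radius R = A/P = 47.47/18.16 = 2.614 m. Q_A = (1/0.03)·47.47·2.614^(2/3)·√0.0043 = 196.9 m³/s.
Channel B: With bottom width b = 2 m and side slope z = 2: A = (b + zy)y = (2 + 2×1.37)×1.37 = 6.494 m²; P = b + 2y√(1+z²) = 2 + 2×1.37×2.236 = 8.127 m. Hydraulic radius R = A/P = 6.494/8.127 = 0.7991 m. Q_B = (1/0.03)·6.494·0.7991^(2/3)·√0.0043 = 12.22 m³/s.
The larger discharge is 196.9 m³/s and the smaller is 12.22 m³/s; the ratio is 16.1.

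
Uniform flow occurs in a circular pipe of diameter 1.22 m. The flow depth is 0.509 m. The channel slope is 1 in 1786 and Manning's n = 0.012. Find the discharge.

Q = 0.38 m³/s

For a circular section of diameter D = 1.22 m at depth y = 0.509 m, the central angle is θ = 2 arccos(1 − 2y/D) = 2.809 rad. Then A = (D²/8)(θ − sin θ) = 0.4618 m² and P = Dθ/2 = 1.713 m.
Hydraulic radius R = A/P = 0.4618/1.713 = 0.2695 m.
Manning's equation: Q = (1/n) A R^(2/3) S^(1/2) = (1/0.012) × 0.4618 × 0.2695^(2/3) × 0.0005599^(1/2) = 0.38 m³/s.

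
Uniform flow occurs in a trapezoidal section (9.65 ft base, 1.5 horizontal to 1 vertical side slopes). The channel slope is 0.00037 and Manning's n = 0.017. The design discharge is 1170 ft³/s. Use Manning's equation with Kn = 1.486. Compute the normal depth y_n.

y_n = 9.61 ft

Manning's equation rearranged: A R^(2/3) = nQ / (1.486·√S) = 0.017 × 1170 / (1.486 × √0.00037) = 695.8.
Try y = 11.1 ft: A R^(2/3) = 950.7 — high.
Try y = 9.61 ft: A R^(2/3) = 696 — ≈ 695.8.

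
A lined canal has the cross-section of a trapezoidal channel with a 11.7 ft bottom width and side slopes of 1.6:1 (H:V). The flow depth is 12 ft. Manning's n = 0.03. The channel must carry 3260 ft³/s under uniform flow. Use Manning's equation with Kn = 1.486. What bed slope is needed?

S = 0.00259

With bottom width b = 11.7 ft and side slope z = 1.6: A = (b + zy)y = (11.7 + 1.6×12)×12 = 370.8 ft²; P = b + 2y√(1+z²) = 11.7 + 2×12×1.887 = 56.98 ft.
Hydraulic radius R = A/P = 370.8/56.98 = 6.507 ft.
From Manning's equation, S = [nQ / (1.486 A R^(2/3))]² = [0.03 × 3260 / (1.486 × 370.8 × 6.507^(2/3))]² = 0.00259.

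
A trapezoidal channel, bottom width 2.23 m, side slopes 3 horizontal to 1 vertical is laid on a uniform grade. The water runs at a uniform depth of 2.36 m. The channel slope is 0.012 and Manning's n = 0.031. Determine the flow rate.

Q = 91.6 m³/s

With bottom width b = 2.23 m and side slope z = 3: A = (b + zy)y = (2.23 + 3×2.36)×2.36 = 21.97 m²; P = b + 2y√(1+z²) = 2.23 + 2×2.36×3.162 = 17.16 m.
Hydraulic radius R = A/P = 21.97/17.16 = 1.281 m.
Manning's equation: Q = (1/n) A R^(2/3) S^(1/2) = (1/0.031) × 21.97 × 1.281^(2/3) × 0.012^(1/2) = 91.6 m³/s.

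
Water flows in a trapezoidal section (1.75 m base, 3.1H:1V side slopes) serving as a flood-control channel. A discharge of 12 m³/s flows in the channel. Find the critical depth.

At critical depth, Q² T / (g A³) = 1, i.e. A³/T = Q²/g = 12²/9.81 = 14.68.
Try y = 0.745 m: A³/T = 4.343 — short.
Try y = 1.22 m: A³/T = 33.01 — over.
Try y = 1.01 m: A³/T = 14.95 — close enough.

y_c = 1.01 m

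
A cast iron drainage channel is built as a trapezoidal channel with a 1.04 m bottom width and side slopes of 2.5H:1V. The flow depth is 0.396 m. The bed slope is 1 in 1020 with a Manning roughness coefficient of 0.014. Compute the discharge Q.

Q = 0.72 m³/s

With bottom width b = 1.04 m and side slope z = 2.5: A = (b + zy)y = (1.04 + 2.5×0.396)×0.396 = 0.8039 m²; P = b + 2y√(1+z²) = 1.04 + 2×0.396×2.693 = 3.173 m.
Hydraulic radius R = A/P = 0.8039/3.173 = 0.2534 m.
Manning's equation: Q = (1/n) A R^(2/3) S^(1/2) = (1/0.014) × 0.8039 × 0.2534^(2/3) × 0.0009804^(1/2) = 0.72 m³/s.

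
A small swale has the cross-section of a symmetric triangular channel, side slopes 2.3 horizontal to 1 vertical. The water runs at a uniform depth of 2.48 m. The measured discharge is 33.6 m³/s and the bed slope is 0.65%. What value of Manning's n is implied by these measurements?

n = 0.037

For a triangular section with side slope z = 2.3: A = zy² = 2.3×2.48² = 14.15 m²; P = 2y√(1+z²) = 2×2.48×2.508 = 12.44 m.
Hydraulic radius R = A/P = 14.15/12.44 = 1.137 m.
Rearranging Manning's equation: n = (1/Q) A R^(2/3) S^(1/2) = (1/33.6) × 14.15 × 1.137^(2/3) × √0.0065 = 0.037.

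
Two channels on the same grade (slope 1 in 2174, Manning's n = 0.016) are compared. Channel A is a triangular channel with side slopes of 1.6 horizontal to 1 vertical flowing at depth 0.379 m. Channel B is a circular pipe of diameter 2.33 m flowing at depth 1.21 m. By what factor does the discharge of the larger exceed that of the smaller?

23.3

Channel A: For a triangular section with side slope z = 1.6: A = zy² = 1.6×0.379² = 0.2298 m²; P = 2y√(1+z²) = 2×0.379×1.887 = 1.43 m. Hydraulic radius R = A/P = 0.2298/1.43 = 0.1607 m. Q_A = (1/0.016)·0.2298·0.1607^(2/3)·√0.00046 = 0.09106 m³/s.
Channel B: For a circular section of diameter D = 2.33 m at depth y = 1.21 m, the central angle is θ = 2 arccos(1 − 2y/D) = 3.219 rad. Then A = (D²/8)(θ − sin θ) = 2.237 m² and P = Dθ/2 = 3.75 m. Hydraulic radius R = A/P = 2.237/3.75 = 0.5965 m. Q_B = (1/0.016)·2.237·0.5965^(2/3)·√0.00046 = 2.125 m³/s.
The larger discharge is 2.125 m³/s and the smaller is 0.09106 m³/s; the ratio is 23.3.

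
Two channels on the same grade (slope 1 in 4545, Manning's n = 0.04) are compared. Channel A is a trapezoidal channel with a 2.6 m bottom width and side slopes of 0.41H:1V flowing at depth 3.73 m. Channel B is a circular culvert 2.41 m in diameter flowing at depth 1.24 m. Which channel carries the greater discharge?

Channel A: With bottom width b = 2.6 m and side slope z = 0.41: A = (b + zy)y = (2.6 + 0.41×3.73)×3.73 = 15.4 m²; P = b + 2y√(1+z²) = 2.6 + 2×3.73×1.081 = 10.66 m. Hydraulic radius R = A/P = 15.4/10.66 = 1.445 m. Q_A = (1/0.04)·15.4·1.445^(2/3)·√0.00022 = 7.299 m³/s.
Channel B: For a circular section of diameter D = 2.41 m at depth y = 1.24 m, the central angle is θ = 2 arccos(1 − 2y/D) = 3.2 rad. Then A = (D²/8)(θ − sin θ) = 2.365 m² and P = Dθ/2 = 3.856 m. Hydraulic radius R = A/P = 2.365/3.856 = 0.6134 m. Q_B = (1/0.04)·2.365·0.6134^(2/3)·√0.00022 = 0.6332 m³/s.
Q_A = 7.299 m³/s vs Q_B = 0.6332 m³/s, so channel A carries more.

channel A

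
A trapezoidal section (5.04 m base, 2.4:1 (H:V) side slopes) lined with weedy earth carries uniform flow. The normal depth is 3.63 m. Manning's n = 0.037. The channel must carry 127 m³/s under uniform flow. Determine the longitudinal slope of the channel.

S = 0.00332

With bottom width b = 5.04 m and side slope z = 2.4: A = (b + zy)y = (5.04 + 2.4×3.63)×3.63 = 49.92 m²; P = b + 2y√(1+z²) = 5.04 + 2×3.63×2.6 = 23.92 m.
Hydraulic radius R = A/P = 49.92/23.92 = 2.087 m.
From Manning's equation, S = [nQ / (1 A R^(2/3))]² = [0.037 × 127 / (1 × 49.92 × 2.087^(2/3))]² = 0.00332.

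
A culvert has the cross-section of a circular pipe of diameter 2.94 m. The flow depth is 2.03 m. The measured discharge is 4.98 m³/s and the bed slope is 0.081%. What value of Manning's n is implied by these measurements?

n = 0.026

For a circular section of diameter D = 2.94 m at depth y = 2.03 m, the central angle is θ = 2 arccos(1 − 2y/D) = 3.923 rad. Then A = (D²/8)(θ − sin θ) = 5 m² and P = Dθ/2 = 5.767 m.
Hydraulic radius R = A/P = 5/5.767 = 0.867 m.
Rearranging Manning's equation: n = (1/Q) A R^(2/3) S^(1/2) = (1/4.98) × 5 × 0.867^(2/3) × √0.00081 = 0.026.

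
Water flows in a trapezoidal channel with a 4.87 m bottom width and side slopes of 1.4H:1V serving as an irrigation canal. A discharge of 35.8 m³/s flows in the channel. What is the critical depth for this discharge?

At critical depth, Q² T / (g A³) = 1, i.e. A³/T = Q²/g = 35.8²/9.81 = 130.6.
At y = 1.3 m: A³/T = 77.3 — too small.
At y = 1.88 m: A³/T = 276.8 — too large.
At y = 1.52 m: A³/T = 131.9 — close enough.

y_c = 1.52 m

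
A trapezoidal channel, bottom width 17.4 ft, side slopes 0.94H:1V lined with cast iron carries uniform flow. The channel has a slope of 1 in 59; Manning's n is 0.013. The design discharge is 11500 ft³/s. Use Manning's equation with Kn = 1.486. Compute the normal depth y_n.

Manning's equation rearranged: A R^(2/3) = nQ / (1.486·√S) = 0.013 × 11500 / (1.486 × √0.01695) = 772.8.
Trying y = 7.43 ft: A R^(2/3) = 515.1 — low.
Trying y = 9.3 ft: A R^(2/3) = 772.5 — ≈ 772.8.

y_n = 9.3 ft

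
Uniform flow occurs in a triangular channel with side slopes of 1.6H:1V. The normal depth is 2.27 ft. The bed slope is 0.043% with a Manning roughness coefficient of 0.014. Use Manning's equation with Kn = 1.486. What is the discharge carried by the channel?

Q = 17.7 ft³/s

For a triangular section with side slope z = 1.6: A = zy² = 1.6×2.27² = 8.245 ft²; P = 2y√(1+z²) = 2×2.27×1.887 = 8.566 ft.
Hydraulic radius R = A/P = 8.245/8.566 = 0.9625 ft.
Manning's equation: Q = (1.486/n) A R^(2/3) S^(1/2) = (1.486/0.014) × 8.245 × 0.9625^(2/3) × 0.00043^(1/2) = 17.7 ft³/s.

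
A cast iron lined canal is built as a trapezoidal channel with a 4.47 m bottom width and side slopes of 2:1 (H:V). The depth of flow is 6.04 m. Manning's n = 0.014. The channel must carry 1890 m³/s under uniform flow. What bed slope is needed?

S = 0.015

With bottom width b = 4.47 m and side slope z = 2: A = (b + zy)y = (4.47 + 2×6.04)×6.04 = 99.96 m²; P = b + 2y√(1+z²) = 4.47 + 2×6.04×2.236 = 31.48 m.
Hydraulic radius R = A/P = 99.96/31.48 = 3.175 m.
From Manning's equation, S = [nQ / (1 A R^(2/3))]² = [0.014 × 1890 / (1 × 99.96 × 3.175^(2/3))]² = 0.015.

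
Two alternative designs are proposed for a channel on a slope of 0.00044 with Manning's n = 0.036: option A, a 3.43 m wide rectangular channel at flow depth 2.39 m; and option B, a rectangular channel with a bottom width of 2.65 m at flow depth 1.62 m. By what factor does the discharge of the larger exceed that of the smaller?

2.36

Channel A: Flow area A = b·y = 3.43 × 2.39 = 8.198 m². Wetted perimeter P = b + 2y = 3.43 + 2×2.39 = 8.21 m. Hydraulic radius R = A/P = 8.198/8.21 = 0.9985 m. Q_A = (1/0.036)·8.198·0.9985^(2/3)·√0.00044 = 4.772 m³/s.
Channel B: Flow area A = b·y = 2.65 × 1.62 = 4.293 m². Wetted perimeter P = b + 2y = 2.65 + 2×1.62 = 5.89 m. Hydraulic radius R = A/P = 4.293/5.89 = 0.7289 m. Q_B = (1/0.036)·4.293·0.7289^(2/3)·√0.00044 = 2.026 m³/s.
The larger discharge is 4.772 m³/s and the smaller is 2.026 m³/s; the ratio is 2.36.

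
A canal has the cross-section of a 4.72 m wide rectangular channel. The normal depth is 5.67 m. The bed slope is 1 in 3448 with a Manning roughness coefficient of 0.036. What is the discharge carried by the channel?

Q = 17.8 m³/s

Flow area A = b·y = 4.72 × 5.67 = 26.76 m². Wetted perimeter P = b + 2y = 4.72 + 2×5.67 = 16.06 m.
Hydraulic radius R = A/P = 26.76/16.06 = 1.666 m.
Manning's equation: Q = (1/n) A R^(2/3) S^(1/2) = (1/0.036) × 26.76 × 1.666^(2/3) × 0.00029^(1/2) = 17.8 m³/s.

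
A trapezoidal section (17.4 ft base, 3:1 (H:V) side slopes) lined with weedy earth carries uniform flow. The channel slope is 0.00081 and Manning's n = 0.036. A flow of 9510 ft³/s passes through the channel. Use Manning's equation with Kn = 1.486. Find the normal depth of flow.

Manning's equation rearranged: A R^(2/3) = nQ / (1.486·√S) = 0.036 × 9510 / (1.486 × √0.00081) = 8095.
At y = 15 ft: A R^(2/3) = 3848 — low.
At y = 25 ft: A R^(2/3) = 12880 — high.
At y = 20.6 ft: A R^(2/3) = 8093 — close enough.

y_n = 20.6 ft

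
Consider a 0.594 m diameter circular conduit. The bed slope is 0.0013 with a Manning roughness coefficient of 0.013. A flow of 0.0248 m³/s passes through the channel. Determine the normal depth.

Manning's equation rearranged: A R^(2/3) = nQ / (1·√S) = 0.013 × 0.0248 / (√0.0013) = 0.008942.
At y = 0.164 m: A R^(2/3) = 0.01295 — high.
At y = 0.118 m: A R^(2/3) = 0.006713 — low.
At y = 0.136 m: A R^(2/3) = 0.008935 — ≈ 0.008942.

y_n = 0.136 m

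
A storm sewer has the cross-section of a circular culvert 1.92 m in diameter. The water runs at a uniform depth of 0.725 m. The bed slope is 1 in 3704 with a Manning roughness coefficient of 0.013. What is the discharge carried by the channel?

Q = 0.68 m³/s

For a circular section of diameter D = 1.92 m at depth y = 0.725 m, the central angle is θ = 2 arccos(1 − 2y/D) = 2.647 rad. Then A = (D²/8)(θ − sin θ) = 1.001 m² and P = Dθ/2 = 2.541 m.
Hydraulic radius R = A/P = 1.001/2.541 = 0.3939 m.
Manning's equation: Q = (1/n) A R^(2/3) S^(1/2) = (1/0.013) × 1.001 × 0.3939^(2/3) × 0.00027^(1/2) = 0.68 m³/s.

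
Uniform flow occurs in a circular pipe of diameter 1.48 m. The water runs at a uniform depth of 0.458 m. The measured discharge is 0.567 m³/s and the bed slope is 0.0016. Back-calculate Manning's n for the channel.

n = 0.013

For a circular section of diameter D = 1.48 m at depth y = 0.458 m, the central angle is θ = 2 arccos(1 − 2y/D) = 2.36 rad. Then A = (D²/8)(θ − sin θ) = 0.4531 m² and P = Dθ/2 = 1.746 m.
Hydraulic radius R = A/P = 0.4531/1.746 = 0.2595 m.
Rearranging Manning's equation: n = (1/Q) A R^(2/3) S^(1/2) = (1/0.567) × 0.4531 × 0.2595^(2/3) × √0.0016 = 0.013.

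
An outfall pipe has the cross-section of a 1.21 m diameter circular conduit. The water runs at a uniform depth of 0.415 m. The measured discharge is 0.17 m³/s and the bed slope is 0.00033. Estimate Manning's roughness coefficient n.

n = 0.014

For a circular section of diameter D = 1.21 m at depth y = 0.415 m, the central angle is θ = 2 arccos(1 − 2y/D) = 2.503 rad. Then A = (D²/8)(θ − sin θ) = 0.3489 m² and P = Dθ/2 = 1.514 m.
Hydraulic radius R = A/P = 0.3489/1.514 = 0.2304 m.
Rearranging Manning's equation: n = (1/Q) A R^(2/3) S^(1/2) = (1/0.17) × 0.3489 × 0.2304^(2/3) × √0.00033 = 0.014.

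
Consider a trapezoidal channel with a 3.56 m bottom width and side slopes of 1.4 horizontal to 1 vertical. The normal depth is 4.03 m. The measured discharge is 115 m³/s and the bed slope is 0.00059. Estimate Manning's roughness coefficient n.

n = 0.013

With bottom width b = 3.56 m and side slope z = 1.4: A = (b + zy)y = (3.56 + 1.4×4.03)×4.03 = 37.08 m²; P = b + 2y√(1+z²) = 3.56 + 2×4.03×1.72 = 17.43 m.
Hydraulic radius R = A/P = 37.08/17.43 = 2.128 m.
Rearranging Manning's equation: n = (1/Q) A R^(2/3) S^(1/2) = (1/115) × 37.08 × 2.128^(2/3) × √0.00059 = 0.013.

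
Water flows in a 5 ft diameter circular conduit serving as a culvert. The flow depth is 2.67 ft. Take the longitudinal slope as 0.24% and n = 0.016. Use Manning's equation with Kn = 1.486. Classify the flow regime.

subcritical

For a circular section of diameter D = 5 ft at depth y = 2.67 ft, the central angle is θ = 2 arccos(1 − 2y/D) = 3.278 rad. Then A = (D²/8)(θ − sin θ) = 10.67 ft² and P = Dθ/2 = 8.194 ft.
Hydraulic radius R = A/P = 10.67/8.194 = 1.302 ft.
V = (1.486/n) R^(2/3) √S = (1.486/0.016) × 1.302^(2/3) × √0.0024 = 5.424 ft/s. Hydraulic depth D_h = A/T = 10.67/4.988 = 2.138 ft.
Froude number Fr = V/√(g·D_h) = 5.424/√(32.2×2.138) = 0.654, which is less than 1, so the flow is subcritical.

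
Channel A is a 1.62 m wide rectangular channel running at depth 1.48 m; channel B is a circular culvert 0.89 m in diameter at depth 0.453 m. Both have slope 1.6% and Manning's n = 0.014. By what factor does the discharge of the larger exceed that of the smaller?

13.2

Channel A: Flow area A = b·y = 1.62 × 1.48 = 2.398 m². Wetted perimeter P = b + 2y = 1.62 + 2×1.48 = 4.58 m. Hydraulic radius R = A/P = 2.398/4.58 = 0.5235 m. Q_A = (1/0.014)·2.398·0.5235^(2/3)·√0.016 = 14.07 m³/s.
Channel B: For a circular section of diameter D = 0.89 m at depth y = 0.453 m, the central angle is θ = 2 arccos(1 − 2y/D) = 3.178 rad. Then A = (D²/8)(θ − sin θ) = 0.3182 m² and P = Dθ/2 = 1.414 m. Hydraulic radius R = A/P = 0.3182/1.414 = 0.225 m. Q_B = (1/0.014)·0.3182·0.225^(2/3)·√0.016 = 1.064 m³/s.
The larger discharge is 14.07 m³/s and the smaller is 1.064 m³/s; the ratio is 13.2.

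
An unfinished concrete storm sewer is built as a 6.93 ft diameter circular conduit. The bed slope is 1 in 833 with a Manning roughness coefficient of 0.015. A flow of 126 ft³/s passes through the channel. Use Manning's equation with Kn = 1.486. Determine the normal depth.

y_n = 4.17 ft

Manning's equation rearranged: A R^(2/3) = nQ / (1.486·√S) = 0.015 × 126 / (1.486 × √0.0012) = 36.71.
Trying y = 3.13 ft: A R^(2/3) = 22.81 — low.
Trying y = 5.07 ft: A R^(2/3) = 48.17 — high.
Trying y = 4.17 ft: A R^(2/3) = 36.72 — close enough.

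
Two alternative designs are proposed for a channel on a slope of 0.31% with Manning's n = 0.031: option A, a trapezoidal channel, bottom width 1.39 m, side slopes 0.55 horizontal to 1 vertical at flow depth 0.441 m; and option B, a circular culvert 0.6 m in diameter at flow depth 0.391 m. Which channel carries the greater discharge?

channel A

Channel A: With bottom width b = 1.39 m and side slope z = 0.55: A = (b + zy)y = (1.39 + 0.55×0.441)×0.441 = 0.72 m²; P = b + 2y√(1+z²) = 1.39 + 2×0.441×1.141 = 2.397 m. Hydraulic radius R = A/P = 0.72/2.397 = 0.3004 m. Q_A = (1/0.031)·0.72·0.3004^(2/3)·√0.0031 = 0.58 m³/s.
Channel B: For a circular section of diameter D = 0.6 m at depth y = 0.391 m, the central angle is θ = 2 arccos(1 − 2y/D) = 3.758 rad. Then A = (D²/8)(θ − sin θ) = 0.1951 m² and P = Dθ/2 = 1.127 m. Hydraulic radius R = A/P = 0.1951/1.127 = 0.1731 m. Q_B = (1/0.031)·0.1951·0.1731^(2/3)·√0.0031 = 0.1088 m³/s.
Q_A = 0.58 m³/s vs Q_B = 0.1088 m³/s, so channel A carries more.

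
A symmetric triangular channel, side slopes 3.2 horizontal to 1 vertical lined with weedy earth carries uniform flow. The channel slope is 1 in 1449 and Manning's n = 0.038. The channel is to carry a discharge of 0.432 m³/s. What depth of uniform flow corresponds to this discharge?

y_n = 0.652 m

Manning's equation rearranged: A R^(2/3) = nQ / (1·√S) = 0.038 × 0.432 / (√0.0006901) = 0.6249.
Trying y = 0.756 m: A R^(2/3) = 0.9269 — too large.
Trying y = 0.52 m: A R^(2/3) = 0.3417 — too small.
Trying y = 0.652 m: A R^(2/3) = 0.6246 — close enough.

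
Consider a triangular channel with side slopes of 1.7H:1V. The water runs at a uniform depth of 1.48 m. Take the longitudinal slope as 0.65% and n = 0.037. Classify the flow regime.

subcritical

For a triangular section with side slope z = 1.7: A = zy² = 1.7×1.48² = 3.724 m²; P = 2y√(1+z²) = 2×1.48×1.972 = 5.838 m.
Hydraulic radius R = A/P = 3.724/5.838 = 0.6378 m.
V = (1/n) R^(2/3) √S = (1/0.037) × 0.6378^(2/3) × √0.0065 = 1.615 m/s. Hydraulic depth D_h = A/T = 3.724/5.032 = 0.74 m.
Froude number Fr = V/√(g·D_h) = 1.615/√(9.81×0.74) = 0.599, which is less than 1, so the flow is subcritical.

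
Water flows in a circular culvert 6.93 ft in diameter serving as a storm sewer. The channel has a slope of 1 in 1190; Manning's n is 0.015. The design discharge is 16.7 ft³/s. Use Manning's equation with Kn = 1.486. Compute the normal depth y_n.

y_n = 1.53 ft

Manning's equation rearranged: A R^(2/3) = nQ / (1.486·√S) = 0.015 × 16.7 / (1.486 × √0.0008403) = 5.815.
Try y = 1.18 ft: A R^(2/3) = 3.433 — short.
Try y = 1.74 ft: A R^(2/3) = 7.517 — over.
Try y = 1.53 ft: A R^(2/3) = 5.816 — ≈ 5.815.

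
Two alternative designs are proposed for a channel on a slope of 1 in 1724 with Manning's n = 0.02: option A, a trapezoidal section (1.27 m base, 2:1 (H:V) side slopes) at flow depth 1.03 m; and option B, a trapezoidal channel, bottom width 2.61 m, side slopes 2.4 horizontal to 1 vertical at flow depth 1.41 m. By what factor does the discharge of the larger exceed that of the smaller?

3.17

Channel A: With bottom width b = 1.27 m and side slope z = 2: A = (b + zy)y = (1.27 + 2×1.03)×1.03 = 3.43 m²; P = b + 2y√(1+z²) = 1.27 + 2×1.03×2.236 = 5.876 m. Hydraulic radius R = A/P = 3.43/5.876 = 0.5837 m. Q_A = (1/0.02)·3.43·0.5837^(2/3)·√0.00058 = 2.885 m³/s.
Channel B: With bottom width b = 2.61 m and side slope z = 2.4: A = (b + zy)y = (2.61 + 2.4×1.41)×1.41 = 8.452 m²; P = b + 2y√(1+z²) = 2.61 + 2×1.41×2.6 = 9.942 m. Hydraulic radius R = A/P = 8.452/9.942 = 0.8501 m. Q_B = (1/0.02)·8.452·0.8501^(2/3)·√0.00058 = 9.133 m³/s.
The larger discharge is 9.133 m³/s and the smaller is 2.885 m³/s; the ratio is 3.17.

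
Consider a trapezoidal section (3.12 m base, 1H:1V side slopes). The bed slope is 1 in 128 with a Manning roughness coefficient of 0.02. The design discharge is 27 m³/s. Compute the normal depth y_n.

y_n = 1.43 m

Manning's equation rearranged: A R^(2/3) = nQ / (1·√S) = 0.02 × 27 / (√0.007812) = 6.109.
Try y = 1.21 m: A R^(2/3) = 4.518 — low.
Try y = 1.65 m: A R^(2/3) = 7.927 — high.
Try y = 1.43 m: A R^(2/3) = 6.102 — ≈ 6.109.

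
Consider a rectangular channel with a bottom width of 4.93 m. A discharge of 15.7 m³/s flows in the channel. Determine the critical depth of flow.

y_c = 1.01 m

For a rectangular channel, critical depth y_c = (q²/g)^(1/3) where q = Q/b = 15.7/4.93 = 3.185 m²/s.
So y_c = (3.185²/9.81)^(1/3) = 1.01 m.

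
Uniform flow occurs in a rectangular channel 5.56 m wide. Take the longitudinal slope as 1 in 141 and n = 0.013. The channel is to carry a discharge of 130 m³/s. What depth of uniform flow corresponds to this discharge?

Manning's equation rearranged: A R^(2/3) = nQ / (1·√S) = 0.013 × 130 / (√0.007092) = 20.07.
Try y = 2.11 m: A R^(2/3) = 13.24 — low.
Try y = 3.46 m: A R^(2/3) = 25.67 — high.
Try y = 2.87 m: A R^(2/3) = 20.09 — matches.

y_n = 2.87 m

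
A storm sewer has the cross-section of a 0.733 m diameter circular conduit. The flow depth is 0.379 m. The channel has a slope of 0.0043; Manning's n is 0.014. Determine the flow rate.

For a circular section of diameter D = 0.733 m at depth y = 0.379 m, the central angle is θ = 2 arccos(1 − 2y/D) = 3.21 rad. Then A = (D²/8)(θ − sin θ) = 0.2202 m² and P = Dθ/2 = 1.176 m.
Hydraulic radius R = A/P = 0.2202/1.176 = 0.1871 m.
Manning's equation: Q = (1/n) A R^(2/3) S^(1/2) = (1/0.014) × 0.2202 × 0.1871^(2/3) × 0.0043^(1/2) = 0.337 m³/s.

Q = 0.337 m³/s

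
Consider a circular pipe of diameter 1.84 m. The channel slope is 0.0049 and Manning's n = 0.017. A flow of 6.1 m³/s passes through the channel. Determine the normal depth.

Manning's equation rearranged: A R^(2/3) = nQ / (1·√S) = 0.017 × 6.1 / (√0.0049) = 1.481.
At y = 1.12 m: A R^(2/3) = 1.088 — too small.
At y = 1.71 m: A R^(2/3) = 1.704 — too large.
At y = 1.41 m: A R^(2/3) = 1.481 — ≈ 1.481.

y_n = 1.41 m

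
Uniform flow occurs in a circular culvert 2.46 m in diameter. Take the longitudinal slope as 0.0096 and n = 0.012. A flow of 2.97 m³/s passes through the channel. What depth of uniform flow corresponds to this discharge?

y_n = 0.54 m

Manning's equation rearranged: A R^(2/3) = nQ / (1·√S) = 0.012 × 2.97 / (√0.0096) = 0.3637.
Try y = 0.435 m: A R^(2/3) = 0.2343 — low.
Try y = 0.54 m: A R^(2/3) = 0.3632 — matches.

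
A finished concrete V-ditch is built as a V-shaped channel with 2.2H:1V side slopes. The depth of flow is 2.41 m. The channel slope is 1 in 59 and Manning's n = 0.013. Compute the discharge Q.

For a triangular section with side slope z = 2.2: A = zy² = 2.2×2.41² = 12.78 m²; P = 2y√(1+z²) = 2×2.41×2.417 = 11.65 m.
Hydraulic radius R = A/P = 12.78/11.65 = 1.097 m.
Manning's equation: Q = (1/n) A R^(2/3) S^(1/2) = (1/0.013) × 12.78 × 1.097^(2/3) × 0.01695^(1/2) = 136 m³/s.

Q = 136 m³/s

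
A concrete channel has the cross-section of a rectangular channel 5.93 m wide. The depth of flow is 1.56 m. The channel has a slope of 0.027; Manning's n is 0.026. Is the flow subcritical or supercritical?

Flow area A = b·y = 5.93 × 1.56 = 9.251 m². Wetted perimeter P = b + 2y = 5.93 + 2×1.56 = 9.05 m.
Hydraulic radius R = A/P = 9.251/9.05 = 1.022 m.
V = (1/n) R^(2/3) √S = (1/0.026) × 1.022^(2/3) × √0.027 = 6.413 m/s. Hydraulic depth D_h = A/T = 9.251/5.93 = 1.56 m.
Froude number Fr = V/√(g·D_h) = 6.413/√(9.81×1.56) = 1.64, which is greater than 1, so the flow is supercritical.

supercritical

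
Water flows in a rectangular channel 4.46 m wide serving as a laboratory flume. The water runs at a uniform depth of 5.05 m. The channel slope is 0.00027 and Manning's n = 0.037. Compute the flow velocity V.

V = 0.594 m/s

Flow area A = b·y = 4.46 × 5.05 = 22.52 m². Wetted perimeter P = b + 2y = 4.46 + 2×5.05 = 14.56 m.
Hydraulic radius R = A/P = 22.52/14.56 = 1.547 m.
From Manning's equation, V = (1/n) R^(2/3) S^(1/2) = (1/0.037) × 1.547^(2/3) × 0.00027^(1/2) = 0.594 m/s.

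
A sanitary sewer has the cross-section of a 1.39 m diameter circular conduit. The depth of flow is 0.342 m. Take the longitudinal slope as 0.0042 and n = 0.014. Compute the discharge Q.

For a circular section of diameter D = 1.39 m at depth y = 0.342 m, the central angle is θ = 2 arccos(1 − 2y/D) = 2.076 rad. Then A = (D²/8)(θ − sin θ) = 0.2901 m² and P = Dθ/2 = 1.443 m.
Hydraulic radius R = A/P = 0.2901/1.443 = 0.201 m.
Manning's equation: Q = (1/n) A R^(2/3) S^(1/2) = (1/0.014) × 0.2901 × 0.201^(2/3) × 0.0042^(1/2) = 0.461 m³/s.

Q = 0.461 m³/s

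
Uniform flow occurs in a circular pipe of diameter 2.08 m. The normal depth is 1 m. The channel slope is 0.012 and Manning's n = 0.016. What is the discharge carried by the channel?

For a circular section of diameter D = 2.08 m at depth y = 1 m, the central angle is θ = 2 arccos(1 − 2y/D) = 3.065 rad. Then A = (D²/8)(θ − sin θ) = 1.616 m² and P = Dθ/2 = 3.187 m.
Hydraulic radius R = A/P = 1.616/3.187 = 0.507 m.
Manning's equation: Q = (1/n) A R^(2/3) S^(1/2) = (1/0.016) × 1.616 × 0.507^(2/3) × 0.012^(1/2) = 7.03 m³/s.

Q = 7.03 m³/s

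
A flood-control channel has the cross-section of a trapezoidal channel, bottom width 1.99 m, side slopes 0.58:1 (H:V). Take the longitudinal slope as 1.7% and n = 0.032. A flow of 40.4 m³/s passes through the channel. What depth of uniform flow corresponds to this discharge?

y_n = 2.6 m

Manning's equation rearranged: A R^(2/3) = nQ / (1·√S) = 0.032 × 40.4 / (√0.017) = 9.915.
At y = 2 m: A R^(2/3) = 6.099 — too small.
At y = 3.18 m: A R^(2/3) = 14.56 — too large.
At y = 2.6 m: A R^(2/3) = 9.906 — ≈ 9.915.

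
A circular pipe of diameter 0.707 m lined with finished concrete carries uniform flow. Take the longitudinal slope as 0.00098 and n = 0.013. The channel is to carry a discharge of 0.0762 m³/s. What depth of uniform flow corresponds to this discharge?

Manning's equation rearranged: A R^(2/3) = nQ / (1·√S) = 0.013 × 0.0762 / (√0.00098) = 0.03164.
Trying y = 0.3 m: A R^(2/3) = 0.04638 — over.
Trying y = 0.182 m: A R^(2/3) = 0.01795 — short.
Trying y = 0.244 m: A R^(2/3) = 0.03166 — close enough.

y_n = 0.244 m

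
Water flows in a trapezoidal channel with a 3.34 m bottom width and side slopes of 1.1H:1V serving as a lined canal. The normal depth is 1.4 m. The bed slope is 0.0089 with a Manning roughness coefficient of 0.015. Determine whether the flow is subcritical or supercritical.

With bottom width b = 3.34 m and side slope z = 1.1: A = (b + zy)y = (3.34 + 1.1×1.4)×1.4 = 6.832 m²; P = b + 2y√(1+z²) = 3.34 + 2×1.4×1.487 = 7.502 m.
Hydraulic radius R = A/P = 6.832/7.502 = 0.9106 m.
V = (1/n) R^(2/3) √S = (1/0.015) × 0.9106^(2/3) × √0.0089 = 5.909 m/s. Hydraulic depth D_h = A/T = 6.832/6.42 = 1.064 m.
Froude number Fr = V/√(g·D_h) = 5.909/√(9.81×1.064) = 1.83, which is greater than 1, so the flow is supercritical.

supercritical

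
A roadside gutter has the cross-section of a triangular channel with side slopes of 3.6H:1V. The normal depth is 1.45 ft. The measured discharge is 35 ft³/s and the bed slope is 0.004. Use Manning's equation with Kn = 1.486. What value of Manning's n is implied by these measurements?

For a triangular section with side slope z = 3.6: A = zy² = 3.6×1.45² = 7.569 ft²; P = 2y√(1+z²) = 2×1.45×3.736 = 10.84 ft.
Hydraulic radius R = A/P = 7.569/10.84 = 0.6986 ft.
Rearranging Manning's equation: n = (1.486/Q) A R^(2/3) S^(1/2) = (1.486/35) × 7.569 × 0.6986^(2/3) × √0.004 = 0.016.

n = 0.016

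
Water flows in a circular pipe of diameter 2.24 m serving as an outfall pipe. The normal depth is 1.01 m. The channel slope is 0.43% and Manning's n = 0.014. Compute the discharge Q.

For a circular section of diameter D = 2.24 m at depth y = 1.01 m, the central angle is θ = 2 arccos(1 − 2y/D) = 2.945 rad. Then A = (D²/8)(θ − sin θ) = 1.724 m² and P = Dθ/2 = 3.298 m.
Hydraulic radius R = A/P = 1.724/3.298 = 0.5228 m.
Manning's equation: Q = (1/n) A R^(2/3) S^(1/2) = (1/0.014) × 1.724 × 0.5228^(2/3) × 0.0043^(1/2) = 5.24 m³/s.

Q = 5.24 m³/s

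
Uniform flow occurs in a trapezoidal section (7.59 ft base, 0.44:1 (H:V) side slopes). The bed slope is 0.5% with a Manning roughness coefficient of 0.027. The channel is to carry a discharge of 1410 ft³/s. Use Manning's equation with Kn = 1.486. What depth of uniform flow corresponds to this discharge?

y_n = 11 ft

Manning's equation rearranged: A R^(2/3) = nQ / (1.486·√S) = 0.027 × 1410 / (1.486 × √0.005) = 362.3.
Trying y = 12.6 ft: A R^(2/3) = 465.1 — too large.
Trying y = 7.52 ft: A R^(2/3) = 185.7 — too small.
Trying y = 11 ft: A R^(2/3) = 362.9 — close enough.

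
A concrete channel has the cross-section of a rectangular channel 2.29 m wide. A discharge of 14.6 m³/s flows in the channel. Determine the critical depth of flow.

For a rectangular channel, critical depth y_c = (q²/g)^(1/3) where q = Q/b = 14.6/2.29 = 6.376 m²/s.
So y_c = (6.376²/9.81)^(1/3) = 1.61 m.

y_c = 1.61 m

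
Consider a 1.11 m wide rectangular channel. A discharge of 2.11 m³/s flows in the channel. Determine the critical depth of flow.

y_c = 0.717 m

For a rectangular channel, critical depth y_c = (q²/g)^(1/3) where q = Q/b = 2.11/1.11 = 1.901 m²/s.
So y_c = (1.901²/9.81)^(1/3) = 0.717 m.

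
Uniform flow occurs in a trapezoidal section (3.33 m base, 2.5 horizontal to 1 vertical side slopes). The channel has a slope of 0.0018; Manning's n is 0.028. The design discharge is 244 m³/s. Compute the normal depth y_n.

y_n = 5.15 m

Manning's equation rearranged: A R^(2/3) = nQ / (1·√S) = 0.028 × 244 / (√0.0018) = 161.
Trying y = 5.75 m: A R^(2/3) = 210.3 — high.
Trying y = 3.92 m: A R^(2/3) = 84.56 — low.
Trying y = 5.15 m: A R^(2/3) = 161.3 — ≈ 161.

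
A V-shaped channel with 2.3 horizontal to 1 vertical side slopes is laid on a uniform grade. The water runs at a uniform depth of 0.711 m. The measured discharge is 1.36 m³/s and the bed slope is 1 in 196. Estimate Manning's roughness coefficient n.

For a triangular section with side slope z = 2.3: A = zy² = 2.3×0.711² = 1.163 m²; P = 2y√(1+z²) = 2×0.711×2.508 = 3.566 m.
Hydraulic radius R = A/P = 1.163/3.566 = 0.326 m.
Rearranging Manning's equation: n = (1/Q) A R^(2/3) S^(1/2) = (1/1.36) × 1.163 × 0.326^(2/3) × √0.005102 = 0.0289.

n = 0.0289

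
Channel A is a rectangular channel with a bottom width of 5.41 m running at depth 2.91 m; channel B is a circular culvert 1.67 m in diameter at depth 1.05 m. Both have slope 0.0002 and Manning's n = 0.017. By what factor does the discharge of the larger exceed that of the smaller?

Channel A: Flow area A = b·y = 5.41 × 2.91 = 15.74 m². Wetted perimeter P = b + 2y = 5.41 + 2×2.91 = 11.23 m. Hydraulic radius R = A/P = 15.74/11.23 = 1.402 m. Q_A = (1/0.017)·15.74·1.402^(2/3)·√0.0002 = 16.4 m³/s.
Channel B: For a circular section of diameter D = 1.67 m at depth y = 1.05 m, the central angle is θ = 2 arccos(1 − 2y/D) = 3.662 rad. Then A = (D²/8)(θ − sin θ) = 1.45 m² and P = Dθ/2 = 3.058 m. Hydraulic radius R = A/P = 1.45/3.058 = 0.4742 m. Q_B = (1/0.017)·1.45·0.4742^(2/3)·√0.0002 = 0.7337 m³/s.
The larger discharge is 16.4 m³/s and the smaller is 0.7337 m³/s; the ratio is 22.4.

22.4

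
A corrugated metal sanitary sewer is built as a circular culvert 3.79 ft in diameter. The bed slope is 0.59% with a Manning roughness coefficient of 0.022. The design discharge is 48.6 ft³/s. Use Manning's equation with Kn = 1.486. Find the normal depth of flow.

y_n = 2.71 ft

Manning's equation rearranged: A R^(2/3) = nQ / (1.486·√S) = 0.022 × 48.6 / (1.486 × √0.0059) = 9.367.
Trying y = 2.3 ft: A R^(2/3) = 7.44 — short.
Trying y = 3.43 ft: A R^(2/3) = 11.62 — over.
Trying y = 2.71 ft: A R^(2/3) = 9.365 — matches.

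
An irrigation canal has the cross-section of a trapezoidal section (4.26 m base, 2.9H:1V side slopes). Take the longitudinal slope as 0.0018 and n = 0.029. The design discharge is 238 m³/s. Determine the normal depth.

y_n = 4.78 m

Manning's equation rearranged: A R^(2/3) = nQ / (1·√S) = 0.029 × 238 / (√0.0018) = 162.7.
Try y = 3.95 m: A R^(2/3) = 104.3 — low.
Try y = 4.78 m: A R^(2/3) = 162.9 — matches.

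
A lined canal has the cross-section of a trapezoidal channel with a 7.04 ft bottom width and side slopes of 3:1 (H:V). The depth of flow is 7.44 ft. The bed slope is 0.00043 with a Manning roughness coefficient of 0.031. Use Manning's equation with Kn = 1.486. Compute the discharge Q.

With bottom width b = 7.04 ft and side slope z = 3: A = (b + zy)y = (7.04 + 3×7.44)×7.44 = 218.4 ft²; P = b + 2y√(1+z²) = 7.04 + 2×7.44×3.162 = 54.09 ft.
Hydraulic radius R = A/P = 218.4/54.09 = 4.038 ft.
Manning's equation: Q = (1.486/n) A R^(2/3) S^(1/2) = (1.486/0.031) × 218.4 × 4.038^(2/3) × 0.00043^(1/2) = 551 ft³/s.

Q = 551 ft³/s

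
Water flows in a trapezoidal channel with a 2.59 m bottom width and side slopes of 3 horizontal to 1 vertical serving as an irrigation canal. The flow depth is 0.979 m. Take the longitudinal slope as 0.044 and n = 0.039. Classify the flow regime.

With bottom width b = 2.59 m and side slope z = 3: A = (b + zy)y = (2.59 + 3×0.979)×0.979 = 5.411 m²; P = b + 2y√(1+z²) = 2.59 + 2×0.979×3.162 = 8.782 m.
Hydraulic radius R = A/P = 5.411/8.782 = 0.6162 m.
V = (1/n) R^(2/3) √S = (1/0.039) × 0.6162^(2/3) × √0.044 = 3.895 m/s. Hydraulic depth D_h = A/T = 5.411/8.464 = 0.6393 m.
Froude number Fr = V/√(g·D_h) = 3.895/√(9.81×0.6393) = 1.56, which is greater than 1, so the flow is supercritical.

supercritical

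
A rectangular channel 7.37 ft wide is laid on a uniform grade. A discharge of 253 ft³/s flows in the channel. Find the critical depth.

For a rectangular channel, critical depth y_c = (q²/g)^(1/3) where q = Q/b = 253/7.37 = 34.33 ft²/s.
So y_c = (34.33²/32.2)^(1/3) = 3.32 ft.

y_c = 3.32 ft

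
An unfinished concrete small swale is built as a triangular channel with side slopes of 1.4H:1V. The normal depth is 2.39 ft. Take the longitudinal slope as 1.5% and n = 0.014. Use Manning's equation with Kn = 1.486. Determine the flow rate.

Q = 102 ft³/s

For a triangular section with side slope z = 1.4: A = zy² = 1.4×2.39² = 7.997 ft²; P = 2y√(1+z²) = 2×2.39×1.72 = 8.224 ft.
Hydraulic radius R = A/P = 7.997/8.224 = 0.9724 ft.
Manning's equation: Q = (1.486/n) A R^(2/3) S^(1/2) = (1.486/0.014) × 7.997 × 0.9724^(2/3) × 0.015^(1/2) = 102 ft³/s.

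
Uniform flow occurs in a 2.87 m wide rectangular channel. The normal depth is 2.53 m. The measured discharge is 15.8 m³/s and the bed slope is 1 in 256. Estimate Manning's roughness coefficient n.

n = 0.0271

Flow area A = b·y = 2.87 × 2.53 = 7.261 m². Wetted perimeter P = b + 2y = 2.87 + 2×2.53 = 7.93 m.
Hydraulic radius R = A/P = 7.261/7.93 = 0.9156 m.
Rearranging Manning's equation: n = (1/Q) A R^(2/3) S^(1/2) = (1/15.8) × 7.261 × 0.9156^(2/3) × √0.003906 = 0.0271.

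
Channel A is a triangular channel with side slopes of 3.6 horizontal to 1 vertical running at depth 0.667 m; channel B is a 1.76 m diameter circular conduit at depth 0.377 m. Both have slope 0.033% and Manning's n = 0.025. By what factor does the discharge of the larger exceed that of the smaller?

Channel A: For a triangular section with side slope z = 3.6: A = zy² = 3.6×0.667² = 1.602 m²; P = 2y√(1+z²) = 2×0.667×3.736 = 4.984 m. Hydraulic radius R = A/P = 1.602/4.984 = 0.3213 m. Q_A = (1/0.025)·1.602·0.3213^(2/3)·√0.00033 = 0.546 m³/s.
Channel B: For a circular section of diameter D = 1.76 m at depth y = 0.377 m, the central angle is θ = 2 arccos(1 − 2y/D) = 1.925 rad. Then A = (D²/8)(θ − sin θ) = 0.382 m² and P = Dθ/2 = 1.694 m. Hydraulic radius R = A/P = 0.382/1.694 = 0.2256 m. Q_B = (1/0.025)·0.382·0.2256^(2/3)·√0.00033 = 0.1029 m³/s.
The larger discharge is 0.546 m³/s and the smaller is 0.1029 m³/s; the ratio is 5.31.

5.31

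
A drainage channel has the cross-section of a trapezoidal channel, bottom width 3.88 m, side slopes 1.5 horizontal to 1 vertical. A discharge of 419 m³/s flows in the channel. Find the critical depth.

At critical depth, Q² T / (g A³) = 1, i.e. A³/T = Q²/g = 419²/9.81 = 17900.
Try y = 7.03 m: A³/T = 41760 — too large.
Try y = 5.77 m: A³/T = 17860 — matches.

y_c = 5.77 m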